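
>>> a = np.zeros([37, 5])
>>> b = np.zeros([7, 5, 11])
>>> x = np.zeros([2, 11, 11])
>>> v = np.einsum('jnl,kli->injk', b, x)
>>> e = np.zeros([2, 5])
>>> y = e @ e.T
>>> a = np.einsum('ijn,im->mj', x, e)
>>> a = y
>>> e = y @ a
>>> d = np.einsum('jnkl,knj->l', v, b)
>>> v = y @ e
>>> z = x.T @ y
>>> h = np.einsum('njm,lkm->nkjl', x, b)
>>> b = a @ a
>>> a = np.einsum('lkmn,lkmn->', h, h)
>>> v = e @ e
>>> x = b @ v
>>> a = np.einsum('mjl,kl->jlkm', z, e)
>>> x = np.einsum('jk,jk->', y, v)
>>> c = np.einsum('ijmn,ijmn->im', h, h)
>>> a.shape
(11, 2, 2, 11)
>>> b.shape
(2, 2)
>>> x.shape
()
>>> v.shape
(2, 2)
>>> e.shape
(2, 2)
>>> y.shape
(2, 2)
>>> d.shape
(2,)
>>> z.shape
(11, 11, 2)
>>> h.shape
(2, 5, 11, 7)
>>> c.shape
(2, 11)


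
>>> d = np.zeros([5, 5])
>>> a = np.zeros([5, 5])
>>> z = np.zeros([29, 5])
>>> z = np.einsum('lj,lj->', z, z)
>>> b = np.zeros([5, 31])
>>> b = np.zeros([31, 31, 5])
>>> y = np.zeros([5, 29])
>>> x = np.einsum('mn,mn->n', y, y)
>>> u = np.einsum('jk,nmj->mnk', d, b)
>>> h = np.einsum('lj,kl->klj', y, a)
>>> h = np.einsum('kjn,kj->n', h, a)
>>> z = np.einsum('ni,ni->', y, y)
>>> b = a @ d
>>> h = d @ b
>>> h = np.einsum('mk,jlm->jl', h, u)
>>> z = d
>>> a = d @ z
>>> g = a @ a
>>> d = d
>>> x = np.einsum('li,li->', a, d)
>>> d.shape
(5, 5)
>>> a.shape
(5, 5)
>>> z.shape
(5, 5)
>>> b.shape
(5, 5)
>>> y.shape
(5, 29)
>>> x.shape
()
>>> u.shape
(31, 31, 5)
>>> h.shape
(31, 31)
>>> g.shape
(5, 5)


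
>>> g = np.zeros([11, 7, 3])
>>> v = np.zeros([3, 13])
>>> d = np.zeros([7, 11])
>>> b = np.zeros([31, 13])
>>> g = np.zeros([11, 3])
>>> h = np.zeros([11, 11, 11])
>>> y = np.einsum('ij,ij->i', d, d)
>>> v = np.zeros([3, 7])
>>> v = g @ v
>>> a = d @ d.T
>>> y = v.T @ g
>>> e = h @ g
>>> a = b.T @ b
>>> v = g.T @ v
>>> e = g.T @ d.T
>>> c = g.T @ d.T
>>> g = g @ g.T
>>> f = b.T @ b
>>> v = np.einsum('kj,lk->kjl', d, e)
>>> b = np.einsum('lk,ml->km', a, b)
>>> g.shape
(11, 11)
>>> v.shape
(7, 11, 3)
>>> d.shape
(7, 11)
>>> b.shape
(13, 31)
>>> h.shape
(11, 11, 11)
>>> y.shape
(7, 3)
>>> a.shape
(13, 13)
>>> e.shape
(3, 7)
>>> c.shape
(3, 7)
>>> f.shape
(13, 13)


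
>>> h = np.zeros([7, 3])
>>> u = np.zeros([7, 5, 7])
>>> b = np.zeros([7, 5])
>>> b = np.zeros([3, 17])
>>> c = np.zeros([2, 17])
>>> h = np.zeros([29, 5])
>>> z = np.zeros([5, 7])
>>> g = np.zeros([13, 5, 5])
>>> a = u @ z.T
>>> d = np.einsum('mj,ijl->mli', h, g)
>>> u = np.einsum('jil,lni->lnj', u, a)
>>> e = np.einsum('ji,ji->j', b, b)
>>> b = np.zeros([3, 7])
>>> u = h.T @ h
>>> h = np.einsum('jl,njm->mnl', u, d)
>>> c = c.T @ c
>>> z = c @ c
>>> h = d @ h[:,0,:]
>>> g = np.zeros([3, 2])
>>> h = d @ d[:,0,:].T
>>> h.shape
(29, 5, 29)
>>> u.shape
(5, 5)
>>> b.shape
(3, 7)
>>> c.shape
(17, 17)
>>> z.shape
(17, 17)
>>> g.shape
(3, 2)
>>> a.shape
(7, 5, 5)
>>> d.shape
(29, 5, 13)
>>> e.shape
(3,)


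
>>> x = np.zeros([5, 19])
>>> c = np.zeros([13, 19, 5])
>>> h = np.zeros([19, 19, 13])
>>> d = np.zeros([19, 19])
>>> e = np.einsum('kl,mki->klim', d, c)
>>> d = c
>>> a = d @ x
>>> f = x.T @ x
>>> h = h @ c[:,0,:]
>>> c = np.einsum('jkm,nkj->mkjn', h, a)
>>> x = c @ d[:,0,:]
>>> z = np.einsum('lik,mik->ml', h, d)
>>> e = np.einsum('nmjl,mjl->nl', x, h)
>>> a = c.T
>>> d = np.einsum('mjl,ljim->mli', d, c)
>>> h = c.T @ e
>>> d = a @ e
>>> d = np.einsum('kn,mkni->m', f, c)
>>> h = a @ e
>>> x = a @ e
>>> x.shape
(13, 19, 19, 5)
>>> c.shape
(5, 19, 19, 13)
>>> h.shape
(13, 19, 19, 5)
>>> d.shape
(5,)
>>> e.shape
(5, 5)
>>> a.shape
(13, 19, 19, 5)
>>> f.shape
(19, 19)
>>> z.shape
(13, 19)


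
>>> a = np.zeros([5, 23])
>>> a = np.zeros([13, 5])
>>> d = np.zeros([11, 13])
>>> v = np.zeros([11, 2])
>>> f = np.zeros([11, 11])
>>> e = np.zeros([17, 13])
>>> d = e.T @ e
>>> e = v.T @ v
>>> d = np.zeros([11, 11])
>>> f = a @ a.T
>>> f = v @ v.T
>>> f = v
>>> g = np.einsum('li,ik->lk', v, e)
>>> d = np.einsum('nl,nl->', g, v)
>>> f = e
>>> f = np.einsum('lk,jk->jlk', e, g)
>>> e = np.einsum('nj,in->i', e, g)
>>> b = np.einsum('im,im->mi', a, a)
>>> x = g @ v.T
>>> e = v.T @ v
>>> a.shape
(13, 5)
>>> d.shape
()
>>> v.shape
(11, 2)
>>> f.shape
(11, 2, 2)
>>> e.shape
(2, 2)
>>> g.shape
(11, 2)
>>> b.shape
(5, 13)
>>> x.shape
(11, 11)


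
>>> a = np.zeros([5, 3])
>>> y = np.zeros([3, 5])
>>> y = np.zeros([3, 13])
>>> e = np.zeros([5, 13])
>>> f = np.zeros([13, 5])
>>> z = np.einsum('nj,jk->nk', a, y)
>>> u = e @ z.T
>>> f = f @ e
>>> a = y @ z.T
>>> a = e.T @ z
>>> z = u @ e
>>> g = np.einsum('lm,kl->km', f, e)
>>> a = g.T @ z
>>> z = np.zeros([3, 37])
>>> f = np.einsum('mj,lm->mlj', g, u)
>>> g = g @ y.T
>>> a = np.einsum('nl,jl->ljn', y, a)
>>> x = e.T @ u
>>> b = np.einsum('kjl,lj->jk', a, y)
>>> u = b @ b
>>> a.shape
(13, 13, 3)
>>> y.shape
(3, 13)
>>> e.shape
(5, 13)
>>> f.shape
(5, 5, 13)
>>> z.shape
(3, 37)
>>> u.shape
(13, 13)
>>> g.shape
(5, 3)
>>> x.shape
(13, 5)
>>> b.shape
(13, 13)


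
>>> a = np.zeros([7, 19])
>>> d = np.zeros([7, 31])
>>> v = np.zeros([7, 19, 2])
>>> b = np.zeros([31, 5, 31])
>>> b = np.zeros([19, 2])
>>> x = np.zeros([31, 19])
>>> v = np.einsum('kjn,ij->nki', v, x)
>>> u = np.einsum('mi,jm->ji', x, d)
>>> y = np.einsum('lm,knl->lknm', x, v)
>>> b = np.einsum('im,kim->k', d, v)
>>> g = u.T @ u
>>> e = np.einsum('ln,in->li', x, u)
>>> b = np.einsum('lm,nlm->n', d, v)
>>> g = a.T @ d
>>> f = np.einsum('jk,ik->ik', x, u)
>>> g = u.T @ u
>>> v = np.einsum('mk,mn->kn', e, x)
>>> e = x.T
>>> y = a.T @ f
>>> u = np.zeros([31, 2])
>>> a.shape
(7, 19)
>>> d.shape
(7, 31)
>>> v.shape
(7, 19)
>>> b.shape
(2,)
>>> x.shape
(31, 19)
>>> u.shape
(31, 2)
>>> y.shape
(19, 19)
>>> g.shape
(19, 19)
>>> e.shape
(19, 31)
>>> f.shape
(7, 19)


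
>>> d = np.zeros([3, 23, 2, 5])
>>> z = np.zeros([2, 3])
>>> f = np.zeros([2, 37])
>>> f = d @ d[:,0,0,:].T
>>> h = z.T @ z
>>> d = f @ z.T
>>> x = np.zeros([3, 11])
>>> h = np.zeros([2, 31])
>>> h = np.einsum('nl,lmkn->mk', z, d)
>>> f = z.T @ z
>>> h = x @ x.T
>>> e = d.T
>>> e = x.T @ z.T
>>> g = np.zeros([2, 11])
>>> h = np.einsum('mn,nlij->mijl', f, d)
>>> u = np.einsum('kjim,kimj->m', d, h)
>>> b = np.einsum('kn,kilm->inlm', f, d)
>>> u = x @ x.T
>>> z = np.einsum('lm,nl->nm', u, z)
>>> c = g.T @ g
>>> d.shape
(3, 23, 2, 2)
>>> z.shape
(2, 3)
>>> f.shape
(3, 3)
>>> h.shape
(3, 2, 2, 23)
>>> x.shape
(3, 11)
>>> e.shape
(11, 2)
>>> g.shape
(2, 11)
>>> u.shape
(3, 3)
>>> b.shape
(23, 3, 2, 2)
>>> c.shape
(11, 11)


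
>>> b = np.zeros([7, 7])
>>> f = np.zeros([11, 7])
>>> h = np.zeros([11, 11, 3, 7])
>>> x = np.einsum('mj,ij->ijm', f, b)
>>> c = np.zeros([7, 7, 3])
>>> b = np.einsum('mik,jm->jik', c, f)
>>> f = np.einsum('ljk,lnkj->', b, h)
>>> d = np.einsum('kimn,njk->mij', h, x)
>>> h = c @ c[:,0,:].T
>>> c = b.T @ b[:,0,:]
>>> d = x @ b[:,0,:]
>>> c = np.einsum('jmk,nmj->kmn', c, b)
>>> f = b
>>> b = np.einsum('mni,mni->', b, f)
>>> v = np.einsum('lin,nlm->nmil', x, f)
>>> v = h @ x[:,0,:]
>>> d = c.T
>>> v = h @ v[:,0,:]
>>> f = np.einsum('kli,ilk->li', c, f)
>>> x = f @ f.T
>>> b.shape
()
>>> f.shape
(7, 11)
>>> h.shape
(7, 7, 7)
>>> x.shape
(7, 7)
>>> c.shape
(3, 7, 11)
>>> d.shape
(11, 7, 3)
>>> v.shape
(7, 7, 11)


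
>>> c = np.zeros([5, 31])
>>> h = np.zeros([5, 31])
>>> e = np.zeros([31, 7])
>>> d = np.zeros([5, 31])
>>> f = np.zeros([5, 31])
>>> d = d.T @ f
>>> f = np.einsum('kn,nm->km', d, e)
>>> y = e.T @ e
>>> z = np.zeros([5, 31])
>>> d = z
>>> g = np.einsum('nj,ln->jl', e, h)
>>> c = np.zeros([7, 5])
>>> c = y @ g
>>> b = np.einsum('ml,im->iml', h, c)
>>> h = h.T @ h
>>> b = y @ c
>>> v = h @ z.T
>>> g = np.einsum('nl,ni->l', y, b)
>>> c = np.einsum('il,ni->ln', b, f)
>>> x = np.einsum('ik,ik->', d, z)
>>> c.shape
(5, 31)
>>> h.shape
(31, 31)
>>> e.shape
(31, 7)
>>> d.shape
(5, 31)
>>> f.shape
(31, 7)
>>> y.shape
(7, 7)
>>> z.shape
(5, 31)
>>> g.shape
(7,)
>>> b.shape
(7, 5)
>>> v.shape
(31, 5)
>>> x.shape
()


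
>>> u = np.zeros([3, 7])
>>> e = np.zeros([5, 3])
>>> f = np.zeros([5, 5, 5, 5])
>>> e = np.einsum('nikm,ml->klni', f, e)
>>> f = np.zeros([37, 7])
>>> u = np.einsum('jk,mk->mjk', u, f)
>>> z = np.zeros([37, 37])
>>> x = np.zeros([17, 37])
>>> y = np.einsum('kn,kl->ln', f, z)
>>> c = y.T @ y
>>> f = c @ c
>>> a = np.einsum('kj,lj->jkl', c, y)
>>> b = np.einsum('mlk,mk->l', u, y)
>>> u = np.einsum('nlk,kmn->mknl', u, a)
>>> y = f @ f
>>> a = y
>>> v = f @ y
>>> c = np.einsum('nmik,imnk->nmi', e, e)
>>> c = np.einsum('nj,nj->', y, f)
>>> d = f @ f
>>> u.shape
(7, 7, 37, 3)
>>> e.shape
(5, 3, 5, 5)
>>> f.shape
(7, 7)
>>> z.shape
(37, 37)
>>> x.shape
(17, 37)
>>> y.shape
(7, 7)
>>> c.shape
()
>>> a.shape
(7, 7)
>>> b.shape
(3,)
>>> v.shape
(7, 7)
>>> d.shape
(7, 7)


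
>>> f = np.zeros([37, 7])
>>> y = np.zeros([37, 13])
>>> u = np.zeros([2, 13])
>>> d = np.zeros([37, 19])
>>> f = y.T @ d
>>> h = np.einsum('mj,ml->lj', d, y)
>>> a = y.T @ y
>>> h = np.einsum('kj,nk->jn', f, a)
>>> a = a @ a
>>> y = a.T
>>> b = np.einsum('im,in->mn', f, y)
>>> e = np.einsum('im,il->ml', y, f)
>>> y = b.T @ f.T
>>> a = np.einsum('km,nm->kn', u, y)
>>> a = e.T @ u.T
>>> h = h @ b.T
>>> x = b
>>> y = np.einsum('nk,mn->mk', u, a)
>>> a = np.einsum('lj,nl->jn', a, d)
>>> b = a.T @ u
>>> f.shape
(13, 19)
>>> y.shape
(19, 13)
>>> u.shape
(2, 13)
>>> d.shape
(37, 19)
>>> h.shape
(19, 19)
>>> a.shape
(2, 37)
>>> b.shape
(37, 13)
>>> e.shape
(13, 19)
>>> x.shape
(19, 13)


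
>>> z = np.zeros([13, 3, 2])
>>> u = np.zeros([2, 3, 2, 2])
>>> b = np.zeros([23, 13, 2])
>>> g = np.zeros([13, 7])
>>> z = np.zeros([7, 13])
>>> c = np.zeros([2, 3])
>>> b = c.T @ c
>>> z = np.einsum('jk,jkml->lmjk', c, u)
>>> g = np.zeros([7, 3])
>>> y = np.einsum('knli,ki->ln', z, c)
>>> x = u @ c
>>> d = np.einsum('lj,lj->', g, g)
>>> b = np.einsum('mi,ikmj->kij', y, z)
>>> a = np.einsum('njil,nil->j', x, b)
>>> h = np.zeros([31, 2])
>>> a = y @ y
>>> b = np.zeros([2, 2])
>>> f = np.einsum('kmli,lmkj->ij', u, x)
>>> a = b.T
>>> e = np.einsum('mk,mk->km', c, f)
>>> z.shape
(2, 2, 2, 3)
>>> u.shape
(2, 3, 2, 2)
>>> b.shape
(2, 2)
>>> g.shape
(7, 3)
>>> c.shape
(2, 3)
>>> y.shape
(2, 2)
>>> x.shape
(2, 3, 2, 3)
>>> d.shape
()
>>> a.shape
(2, 2)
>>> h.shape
(31, 2)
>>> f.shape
(2, 3)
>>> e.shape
(3, 2)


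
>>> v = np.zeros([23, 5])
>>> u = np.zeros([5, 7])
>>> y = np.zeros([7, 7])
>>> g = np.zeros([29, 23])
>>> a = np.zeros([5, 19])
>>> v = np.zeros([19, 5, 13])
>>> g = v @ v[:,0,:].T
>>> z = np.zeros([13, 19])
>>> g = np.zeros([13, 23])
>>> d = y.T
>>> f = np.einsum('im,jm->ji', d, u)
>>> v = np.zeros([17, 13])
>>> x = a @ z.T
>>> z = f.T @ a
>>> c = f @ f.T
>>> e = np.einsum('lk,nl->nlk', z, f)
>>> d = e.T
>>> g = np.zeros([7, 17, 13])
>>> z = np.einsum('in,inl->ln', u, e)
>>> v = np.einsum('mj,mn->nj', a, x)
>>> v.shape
(13, 19)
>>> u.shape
(5, 7)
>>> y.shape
(7, 7)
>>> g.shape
(7, 17, 13)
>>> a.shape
(5, 19)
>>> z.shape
(19, 7)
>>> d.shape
(19, 7, 5)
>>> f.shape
(5, 7)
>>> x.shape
(5, 13)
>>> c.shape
(5, 5)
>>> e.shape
(5, 7, 19)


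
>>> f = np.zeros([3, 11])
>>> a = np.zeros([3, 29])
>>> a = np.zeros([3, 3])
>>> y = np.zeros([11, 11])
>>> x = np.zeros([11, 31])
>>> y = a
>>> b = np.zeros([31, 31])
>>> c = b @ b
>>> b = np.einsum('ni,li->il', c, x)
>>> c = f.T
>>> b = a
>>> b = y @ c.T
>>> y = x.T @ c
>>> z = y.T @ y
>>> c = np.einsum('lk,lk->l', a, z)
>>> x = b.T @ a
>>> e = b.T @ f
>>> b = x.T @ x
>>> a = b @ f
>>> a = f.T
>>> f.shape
(3, 11)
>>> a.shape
(11, 3)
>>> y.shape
(31, 3)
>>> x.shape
(11, 3)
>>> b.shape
(3, 3)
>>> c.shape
(3,)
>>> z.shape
(3, 3)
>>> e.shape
(11, 11)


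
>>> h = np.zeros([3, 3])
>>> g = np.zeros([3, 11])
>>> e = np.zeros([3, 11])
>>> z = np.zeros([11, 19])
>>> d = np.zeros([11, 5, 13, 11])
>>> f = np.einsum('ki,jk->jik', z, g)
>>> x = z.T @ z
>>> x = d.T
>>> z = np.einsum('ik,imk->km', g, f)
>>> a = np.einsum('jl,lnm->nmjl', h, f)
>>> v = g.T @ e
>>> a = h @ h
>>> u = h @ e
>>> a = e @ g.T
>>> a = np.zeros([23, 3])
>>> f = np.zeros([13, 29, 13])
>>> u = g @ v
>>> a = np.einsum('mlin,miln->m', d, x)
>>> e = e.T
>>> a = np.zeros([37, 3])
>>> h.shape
(3, 3)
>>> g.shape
(3, 11)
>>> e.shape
(11, 3)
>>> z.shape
(11, 19)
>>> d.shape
(11, 5, 13, 11)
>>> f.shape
(13, 29, 13)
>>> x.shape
(11, 13, 5, 11)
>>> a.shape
(37, 3)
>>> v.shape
(11, 11)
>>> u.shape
(3, 11)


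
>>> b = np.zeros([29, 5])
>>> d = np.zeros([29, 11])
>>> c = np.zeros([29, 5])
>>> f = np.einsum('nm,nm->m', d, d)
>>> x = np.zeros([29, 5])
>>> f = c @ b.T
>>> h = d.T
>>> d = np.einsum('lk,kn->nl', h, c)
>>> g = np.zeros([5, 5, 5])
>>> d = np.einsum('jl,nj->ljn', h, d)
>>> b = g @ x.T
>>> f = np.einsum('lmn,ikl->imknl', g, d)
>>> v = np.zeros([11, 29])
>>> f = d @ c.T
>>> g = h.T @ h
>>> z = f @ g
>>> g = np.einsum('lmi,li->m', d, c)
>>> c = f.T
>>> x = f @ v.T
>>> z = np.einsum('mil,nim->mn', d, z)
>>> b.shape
(5, 5, 29)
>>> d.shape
(29, 11, 5)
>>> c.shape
(29, 11, 29)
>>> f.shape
(29, 11, 29)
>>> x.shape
(29, 11, 11)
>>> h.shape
(11, 29)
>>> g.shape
(11,)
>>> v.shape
(11, 29)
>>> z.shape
(29, 29)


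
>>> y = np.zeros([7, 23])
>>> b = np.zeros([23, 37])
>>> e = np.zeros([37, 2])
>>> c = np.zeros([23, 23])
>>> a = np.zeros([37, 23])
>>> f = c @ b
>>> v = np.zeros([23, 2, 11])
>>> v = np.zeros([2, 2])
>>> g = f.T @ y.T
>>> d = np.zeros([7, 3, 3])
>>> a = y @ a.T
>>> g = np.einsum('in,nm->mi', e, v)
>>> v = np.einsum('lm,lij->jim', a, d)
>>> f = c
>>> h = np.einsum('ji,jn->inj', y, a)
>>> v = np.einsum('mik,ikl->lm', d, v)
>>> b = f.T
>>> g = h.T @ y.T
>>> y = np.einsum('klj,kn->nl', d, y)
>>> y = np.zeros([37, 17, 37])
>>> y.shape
(37, 17, 37)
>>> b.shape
(23, 23)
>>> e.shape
(37, 2)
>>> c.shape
(23, 23)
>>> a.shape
(7, 37)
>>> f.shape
(23, 23)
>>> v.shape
(37, 7)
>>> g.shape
(7, 37, 7)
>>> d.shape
(7, 3, 3)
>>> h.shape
(23, 37, 7)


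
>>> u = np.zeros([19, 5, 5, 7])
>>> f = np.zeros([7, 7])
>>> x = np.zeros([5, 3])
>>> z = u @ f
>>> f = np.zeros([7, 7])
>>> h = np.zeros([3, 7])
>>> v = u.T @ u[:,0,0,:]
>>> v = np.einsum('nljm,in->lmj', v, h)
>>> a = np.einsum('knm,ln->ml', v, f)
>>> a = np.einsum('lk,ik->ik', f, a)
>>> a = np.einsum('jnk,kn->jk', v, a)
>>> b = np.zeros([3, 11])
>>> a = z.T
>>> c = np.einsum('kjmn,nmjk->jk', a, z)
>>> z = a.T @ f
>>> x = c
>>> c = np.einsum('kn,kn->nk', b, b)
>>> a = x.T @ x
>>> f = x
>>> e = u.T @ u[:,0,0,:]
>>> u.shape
(19, 5, 5, 7)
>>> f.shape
(5, 7)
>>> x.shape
(5, 7)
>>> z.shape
(19, 5, 5, 7)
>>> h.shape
(3, 7)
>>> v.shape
(5, 7, 5)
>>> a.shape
(7, 7)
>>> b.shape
(3, 11)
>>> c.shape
(11, 3)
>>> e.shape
(7, 5, 5, 7)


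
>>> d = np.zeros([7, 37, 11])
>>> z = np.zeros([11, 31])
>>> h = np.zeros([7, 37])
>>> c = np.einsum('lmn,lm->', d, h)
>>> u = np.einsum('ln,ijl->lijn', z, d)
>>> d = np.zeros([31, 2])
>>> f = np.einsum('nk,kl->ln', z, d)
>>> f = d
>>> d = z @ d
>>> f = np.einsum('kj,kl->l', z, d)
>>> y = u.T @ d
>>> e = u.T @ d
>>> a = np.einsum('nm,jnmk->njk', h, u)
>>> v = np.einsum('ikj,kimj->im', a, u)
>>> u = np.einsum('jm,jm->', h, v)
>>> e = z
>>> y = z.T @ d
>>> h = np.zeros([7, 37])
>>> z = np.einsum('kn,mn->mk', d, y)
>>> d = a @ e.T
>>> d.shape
(7, 11, 11)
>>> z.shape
(31, 11)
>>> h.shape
(7, 37)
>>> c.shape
()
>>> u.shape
()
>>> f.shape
(2,)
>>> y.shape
(31, 2)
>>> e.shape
(11, 31)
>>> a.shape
(7, 11, 31)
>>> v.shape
(7, 37)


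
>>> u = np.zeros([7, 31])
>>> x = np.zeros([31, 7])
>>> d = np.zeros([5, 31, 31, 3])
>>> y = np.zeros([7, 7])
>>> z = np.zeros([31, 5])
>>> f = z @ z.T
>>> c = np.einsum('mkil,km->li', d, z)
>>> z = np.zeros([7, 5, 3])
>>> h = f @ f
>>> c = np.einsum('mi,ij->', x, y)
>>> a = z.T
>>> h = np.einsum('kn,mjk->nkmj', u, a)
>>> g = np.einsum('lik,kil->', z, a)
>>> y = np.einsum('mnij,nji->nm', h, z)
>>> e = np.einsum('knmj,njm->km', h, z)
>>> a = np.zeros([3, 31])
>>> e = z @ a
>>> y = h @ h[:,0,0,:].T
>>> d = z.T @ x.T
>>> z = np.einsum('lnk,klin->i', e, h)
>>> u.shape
(7, 31)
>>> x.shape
(31, 7)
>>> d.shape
(3, 5, 31)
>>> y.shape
(31, 7, 3, 31)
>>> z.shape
(3,)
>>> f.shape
(31, 31)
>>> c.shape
()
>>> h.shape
(31, 7, 3, 5)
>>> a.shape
(3, 31)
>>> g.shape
()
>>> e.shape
(7, 5, 31)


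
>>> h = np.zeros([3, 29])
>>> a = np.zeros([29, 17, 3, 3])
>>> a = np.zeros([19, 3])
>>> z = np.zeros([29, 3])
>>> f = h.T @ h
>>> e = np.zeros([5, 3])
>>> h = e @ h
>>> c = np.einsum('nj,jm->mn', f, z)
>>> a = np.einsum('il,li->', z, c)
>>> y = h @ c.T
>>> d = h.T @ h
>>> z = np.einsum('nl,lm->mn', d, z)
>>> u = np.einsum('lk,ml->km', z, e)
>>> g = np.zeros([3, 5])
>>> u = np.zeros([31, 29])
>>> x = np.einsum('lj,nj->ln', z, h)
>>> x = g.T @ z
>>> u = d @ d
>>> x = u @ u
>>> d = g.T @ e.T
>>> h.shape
(5, 29)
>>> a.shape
()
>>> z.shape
(3, 29)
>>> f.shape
(29, 29)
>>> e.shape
(5, 3)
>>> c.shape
(3, 29)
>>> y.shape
(5, 3)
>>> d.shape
(5, 5)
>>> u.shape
(29, 29)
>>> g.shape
(3, 5)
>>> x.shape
(29, 29)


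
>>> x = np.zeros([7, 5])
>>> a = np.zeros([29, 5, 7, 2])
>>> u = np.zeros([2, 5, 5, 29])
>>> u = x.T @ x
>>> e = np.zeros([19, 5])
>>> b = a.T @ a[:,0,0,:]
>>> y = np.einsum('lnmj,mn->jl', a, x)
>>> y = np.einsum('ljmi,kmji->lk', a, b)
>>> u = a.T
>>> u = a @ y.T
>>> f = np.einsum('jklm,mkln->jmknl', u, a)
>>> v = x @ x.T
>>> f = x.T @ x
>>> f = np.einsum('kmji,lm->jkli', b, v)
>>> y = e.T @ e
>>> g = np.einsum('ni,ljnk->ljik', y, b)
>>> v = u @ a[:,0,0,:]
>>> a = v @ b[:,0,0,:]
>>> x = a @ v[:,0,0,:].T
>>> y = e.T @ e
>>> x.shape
(29, 5, 7, 29)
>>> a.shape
(29, 5, 7, 2)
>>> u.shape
(29, 5, 7, 29)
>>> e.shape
(19, 5)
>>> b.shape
(2, 7, 5, 2)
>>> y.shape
(5, 5)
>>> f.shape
(5, 2, 7, 2)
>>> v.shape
(29, 5, 7, 2)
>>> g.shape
(2, 7, 5, 2)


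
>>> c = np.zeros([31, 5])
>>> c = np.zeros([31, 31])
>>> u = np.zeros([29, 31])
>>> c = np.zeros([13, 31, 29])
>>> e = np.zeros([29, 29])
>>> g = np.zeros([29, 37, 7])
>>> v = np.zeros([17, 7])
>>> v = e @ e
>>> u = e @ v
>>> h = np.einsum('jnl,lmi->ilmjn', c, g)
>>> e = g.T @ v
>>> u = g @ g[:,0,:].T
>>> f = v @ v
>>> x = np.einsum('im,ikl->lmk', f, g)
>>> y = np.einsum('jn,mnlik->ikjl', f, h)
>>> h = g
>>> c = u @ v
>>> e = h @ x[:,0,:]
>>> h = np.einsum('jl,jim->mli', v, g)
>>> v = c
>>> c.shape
(29, 37, 29)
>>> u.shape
(29, 37, 29)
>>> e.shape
(29, 37, 37)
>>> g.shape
(29, 37, 7)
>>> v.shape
(29, 37, 29)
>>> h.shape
(7, 29, 37)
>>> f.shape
(29, 29)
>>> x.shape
(7, 29, 37)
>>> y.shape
(13, 31, 29, 37)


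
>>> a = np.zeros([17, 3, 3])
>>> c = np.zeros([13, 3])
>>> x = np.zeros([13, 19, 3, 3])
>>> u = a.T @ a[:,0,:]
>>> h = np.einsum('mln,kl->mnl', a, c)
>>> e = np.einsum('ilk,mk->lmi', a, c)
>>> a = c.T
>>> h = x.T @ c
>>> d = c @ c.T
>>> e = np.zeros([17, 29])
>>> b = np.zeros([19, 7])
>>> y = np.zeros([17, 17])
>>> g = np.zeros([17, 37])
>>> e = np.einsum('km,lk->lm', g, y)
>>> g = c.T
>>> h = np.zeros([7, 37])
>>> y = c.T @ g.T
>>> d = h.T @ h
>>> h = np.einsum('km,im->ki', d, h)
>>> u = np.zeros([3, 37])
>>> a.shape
(3, 13)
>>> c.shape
(13, 3)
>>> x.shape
(13, 19, 3, 3)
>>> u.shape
(3, 37)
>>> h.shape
(37, 7)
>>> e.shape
(17, 37)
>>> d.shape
(37, 37)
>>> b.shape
(19, 7)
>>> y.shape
(3, 3)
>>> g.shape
(3, 13)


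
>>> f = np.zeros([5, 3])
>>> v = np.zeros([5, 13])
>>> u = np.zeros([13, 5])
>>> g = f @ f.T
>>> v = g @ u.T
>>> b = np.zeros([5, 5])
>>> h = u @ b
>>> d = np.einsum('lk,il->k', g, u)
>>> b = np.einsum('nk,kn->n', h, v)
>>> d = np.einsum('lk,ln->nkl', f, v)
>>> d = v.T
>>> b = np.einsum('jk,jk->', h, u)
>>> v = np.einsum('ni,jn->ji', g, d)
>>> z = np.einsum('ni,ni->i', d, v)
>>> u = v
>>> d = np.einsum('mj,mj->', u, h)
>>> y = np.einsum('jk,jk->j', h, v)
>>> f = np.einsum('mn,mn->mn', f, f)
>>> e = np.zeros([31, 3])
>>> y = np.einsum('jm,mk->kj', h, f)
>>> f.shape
(5, 3)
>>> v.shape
(13, 5)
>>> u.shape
(13, 5)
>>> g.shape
(5, 5)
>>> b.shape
()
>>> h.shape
(13, 5)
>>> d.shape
()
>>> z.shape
(5,)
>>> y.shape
(3, 13)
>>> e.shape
(31, 3)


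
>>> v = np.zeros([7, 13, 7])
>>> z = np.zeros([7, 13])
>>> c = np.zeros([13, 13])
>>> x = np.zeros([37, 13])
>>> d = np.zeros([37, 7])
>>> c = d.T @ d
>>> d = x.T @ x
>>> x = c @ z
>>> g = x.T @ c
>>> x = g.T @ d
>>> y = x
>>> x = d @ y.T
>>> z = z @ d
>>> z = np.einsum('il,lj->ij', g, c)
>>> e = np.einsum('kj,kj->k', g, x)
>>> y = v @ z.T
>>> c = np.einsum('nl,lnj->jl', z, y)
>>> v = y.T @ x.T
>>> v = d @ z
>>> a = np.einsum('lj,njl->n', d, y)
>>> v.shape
(13, 7)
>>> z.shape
(13, 7)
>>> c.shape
(13, 7)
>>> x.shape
(13, 7)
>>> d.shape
(13, 13)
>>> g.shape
(13, 7)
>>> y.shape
(7, 13, 13)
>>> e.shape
(13,)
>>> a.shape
(7,)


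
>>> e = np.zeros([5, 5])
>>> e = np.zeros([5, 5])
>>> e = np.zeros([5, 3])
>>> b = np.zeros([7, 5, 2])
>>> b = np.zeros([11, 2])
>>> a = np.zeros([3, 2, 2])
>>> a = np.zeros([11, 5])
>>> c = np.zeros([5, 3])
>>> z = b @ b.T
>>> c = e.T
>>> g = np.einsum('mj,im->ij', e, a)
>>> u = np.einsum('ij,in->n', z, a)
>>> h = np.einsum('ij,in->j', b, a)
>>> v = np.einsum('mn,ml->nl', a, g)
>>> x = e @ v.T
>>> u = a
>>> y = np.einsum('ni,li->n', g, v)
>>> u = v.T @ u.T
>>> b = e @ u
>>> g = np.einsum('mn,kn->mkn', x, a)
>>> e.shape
(5, 3)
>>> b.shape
(5, 11)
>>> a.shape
(11, 5)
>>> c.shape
(3, 5)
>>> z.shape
(11, 11)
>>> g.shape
(5, 11, 5)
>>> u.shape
(3, 11)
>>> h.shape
(2,)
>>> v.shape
(5, 3)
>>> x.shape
(5, 5)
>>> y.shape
(11,)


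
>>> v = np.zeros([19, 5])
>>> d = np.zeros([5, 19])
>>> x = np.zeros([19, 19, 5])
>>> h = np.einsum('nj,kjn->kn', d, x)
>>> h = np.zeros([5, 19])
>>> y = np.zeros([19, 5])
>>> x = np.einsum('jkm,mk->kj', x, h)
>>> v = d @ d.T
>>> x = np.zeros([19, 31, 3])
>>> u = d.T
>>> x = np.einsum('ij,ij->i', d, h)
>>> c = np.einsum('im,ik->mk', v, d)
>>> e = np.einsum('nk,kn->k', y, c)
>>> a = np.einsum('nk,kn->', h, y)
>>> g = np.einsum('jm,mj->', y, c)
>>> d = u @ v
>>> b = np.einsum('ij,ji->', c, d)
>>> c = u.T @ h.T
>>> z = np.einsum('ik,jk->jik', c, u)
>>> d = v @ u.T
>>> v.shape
(5, 5)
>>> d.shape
(5, 19)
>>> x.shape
(5,)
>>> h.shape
(5, 19)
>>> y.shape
(19, 5)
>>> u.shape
(19, 5)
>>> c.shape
(5, 5)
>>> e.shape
(5,)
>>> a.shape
()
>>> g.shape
()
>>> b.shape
()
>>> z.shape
(19, 5, 5)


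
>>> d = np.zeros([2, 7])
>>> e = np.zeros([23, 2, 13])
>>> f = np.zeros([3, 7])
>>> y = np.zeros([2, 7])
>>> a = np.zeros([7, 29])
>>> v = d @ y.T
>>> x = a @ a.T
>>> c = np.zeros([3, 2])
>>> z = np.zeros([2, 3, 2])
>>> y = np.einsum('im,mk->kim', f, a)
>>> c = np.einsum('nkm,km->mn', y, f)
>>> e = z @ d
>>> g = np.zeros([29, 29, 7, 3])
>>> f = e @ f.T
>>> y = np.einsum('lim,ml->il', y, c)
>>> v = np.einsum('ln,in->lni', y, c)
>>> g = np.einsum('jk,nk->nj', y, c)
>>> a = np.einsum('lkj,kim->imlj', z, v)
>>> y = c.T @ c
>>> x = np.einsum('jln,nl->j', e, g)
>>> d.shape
(2, 7)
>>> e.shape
(2, 3, 7)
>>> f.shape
(2, 3, 3)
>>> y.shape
(29, 29)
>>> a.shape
(29, 7, 2, 2)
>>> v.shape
(3, 29, 7)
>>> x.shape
(2,)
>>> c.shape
(7, 29)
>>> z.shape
(2, 3, 2)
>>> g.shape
(7, 3)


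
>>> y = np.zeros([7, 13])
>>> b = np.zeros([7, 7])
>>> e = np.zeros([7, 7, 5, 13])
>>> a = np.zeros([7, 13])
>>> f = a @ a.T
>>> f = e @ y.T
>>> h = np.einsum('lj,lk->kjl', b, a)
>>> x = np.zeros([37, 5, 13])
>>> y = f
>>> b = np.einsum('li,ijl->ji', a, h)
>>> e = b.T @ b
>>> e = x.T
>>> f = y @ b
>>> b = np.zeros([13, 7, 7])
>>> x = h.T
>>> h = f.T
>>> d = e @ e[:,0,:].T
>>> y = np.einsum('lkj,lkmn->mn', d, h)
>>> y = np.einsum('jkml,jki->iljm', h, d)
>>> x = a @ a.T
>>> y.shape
(13, 7, 13, 7)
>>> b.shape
(13, 7, 7)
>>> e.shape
(13, 5, 37)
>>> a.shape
(7, 13)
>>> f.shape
(7, 7, 5, 13)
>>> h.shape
(13, 5, 7, 7)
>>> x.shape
(7, 7)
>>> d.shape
(13, 5, 13)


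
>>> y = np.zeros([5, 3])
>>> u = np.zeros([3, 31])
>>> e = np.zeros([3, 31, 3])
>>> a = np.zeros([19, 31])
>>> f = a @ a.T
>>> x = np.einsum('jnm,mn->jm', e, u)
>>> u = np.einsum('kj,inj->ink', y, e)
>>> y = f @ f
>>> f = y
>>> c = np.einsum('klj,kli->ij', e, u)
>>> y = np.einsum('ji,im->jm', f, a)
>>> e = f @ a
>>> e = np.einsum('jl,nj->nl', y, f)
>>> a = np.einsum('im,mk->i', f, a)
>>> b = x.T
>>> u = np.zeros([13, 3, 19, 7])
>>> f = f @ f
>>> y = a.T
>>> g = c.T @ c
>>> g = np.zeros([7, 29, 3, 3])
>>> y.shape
(19,)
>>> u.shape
(13, 3, 19, 7)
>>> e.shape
(19, 31)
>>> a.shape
(19,)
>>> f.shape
(19, 19)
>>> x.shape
(3, 3)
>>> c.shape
(5, 3)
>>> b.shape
(3, 3)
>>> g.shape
(7, 29, 3, 3)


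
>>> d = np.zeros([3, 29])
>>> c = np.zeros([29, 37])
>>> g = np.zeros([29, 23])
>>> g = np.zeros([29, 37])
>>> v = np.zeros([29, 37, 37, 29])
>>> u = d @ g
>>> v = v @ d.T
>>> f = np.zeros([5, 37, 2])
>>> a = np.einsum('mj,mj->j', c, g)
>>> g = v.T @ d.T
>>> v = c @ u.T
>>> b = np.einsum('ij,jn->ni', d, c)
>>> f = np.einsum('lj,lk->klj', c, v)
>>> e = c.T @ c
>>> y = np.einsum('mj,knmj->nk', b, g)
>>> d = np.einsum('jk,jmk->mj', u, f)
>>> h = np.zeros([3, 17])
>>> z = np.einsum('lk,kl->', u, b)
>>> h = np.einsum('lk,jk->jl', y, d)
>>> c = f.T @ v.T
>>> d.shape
(29, 3)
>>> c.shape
(37, 29, 29)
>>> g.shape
(3, 37, 37, 3)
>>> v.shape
(29, 3)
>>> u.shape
(3, 37)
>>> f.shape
(3, 29, 37)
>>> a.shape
(37,)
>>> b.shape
(37, 3)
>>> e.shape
(37, 37)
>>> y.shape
(37, 3)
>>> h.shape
(29, 37)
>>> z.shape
()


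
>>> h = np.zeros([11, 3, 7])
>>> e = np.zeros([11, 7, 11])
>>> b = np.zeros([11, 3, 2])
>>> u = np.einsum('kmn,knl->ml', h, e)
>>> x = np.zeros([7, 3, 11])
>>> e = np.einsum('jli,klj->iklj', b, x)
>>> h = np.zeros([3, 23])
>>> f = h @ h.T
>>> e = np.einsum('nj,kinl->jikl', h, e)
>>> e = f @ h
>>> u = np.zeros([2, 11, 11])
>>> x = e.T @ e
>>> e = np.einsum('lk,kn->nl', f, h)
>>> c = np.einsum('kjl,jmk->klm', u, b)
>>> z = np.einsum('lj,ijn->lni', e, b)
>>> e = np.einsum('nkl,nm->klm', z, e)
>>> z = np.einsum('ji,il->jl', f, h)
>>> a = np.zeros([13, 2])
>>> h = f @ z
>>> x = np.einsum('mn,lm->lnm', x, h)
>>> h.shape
(3, 23)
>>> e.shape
(2, 11, 3)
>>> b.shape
(11, 3, 2)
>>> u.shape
(2, 11, 11)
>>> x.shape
(3, 23, 23)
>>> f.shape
(3, 3)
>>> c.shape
(2, 11, 3)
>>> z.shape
(3, 23)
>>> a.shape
(13, 2)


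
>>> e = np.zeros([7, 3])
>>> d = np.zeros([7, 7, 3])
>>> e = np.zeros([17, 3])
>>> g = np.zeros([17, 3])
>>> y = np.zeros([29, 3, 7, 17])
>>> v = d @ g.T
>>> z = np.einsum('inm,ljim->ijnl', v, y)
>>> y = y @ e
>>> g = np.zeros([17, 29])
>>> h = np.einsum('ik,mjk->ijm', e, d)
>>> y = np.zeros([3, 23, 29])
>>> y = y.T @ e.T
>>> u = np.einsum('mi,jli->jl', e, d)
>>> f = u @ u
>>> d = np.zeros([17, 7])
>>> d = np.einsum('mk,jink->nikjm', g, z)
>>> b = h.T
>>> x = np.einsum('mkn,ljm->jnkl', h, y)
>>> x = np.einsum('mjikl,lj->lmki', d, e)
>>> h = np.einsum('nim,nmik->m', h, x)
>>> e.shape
(17, 3)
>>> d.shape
(7, 3, 29, 7, 17)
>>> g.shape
(17, 29)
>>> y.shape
(29, 23, 17)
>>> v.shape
(7, 7, 17)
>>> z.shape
(7, 3, 7, 29)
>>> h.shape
(7,)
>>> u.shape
(7, 7)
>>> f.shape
(7, 7)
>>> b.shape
(7, 7, 17)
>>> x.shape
(17, 7, 7, 29)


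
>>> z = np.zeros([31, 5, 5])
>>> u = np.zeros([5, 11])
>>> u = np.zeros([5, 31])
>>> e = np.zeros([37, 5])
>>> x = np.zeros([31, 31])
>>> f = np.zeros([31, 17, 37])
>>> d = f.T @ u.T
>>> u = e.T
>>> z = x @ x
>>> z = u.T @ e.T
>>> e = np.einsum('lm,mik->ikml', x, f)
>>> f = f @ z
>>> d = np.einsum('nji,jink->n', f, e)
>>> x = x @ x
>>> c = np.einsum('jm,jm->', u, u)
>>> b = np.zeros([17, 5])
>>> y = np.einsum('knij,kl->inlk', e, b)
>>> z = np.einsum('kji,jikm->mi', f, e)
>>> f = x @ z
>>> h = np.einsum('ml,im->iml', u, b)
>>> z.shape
(31, 37)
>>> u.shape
(5, 37)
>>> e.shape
(17, 37, 31, 31)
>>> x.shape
(31, 31)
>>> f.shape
(31, 37)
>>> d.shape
(31,)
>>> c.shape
()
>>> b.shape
(17, 5)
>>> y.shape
(31, 37, 5, 17)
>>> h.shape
(17, 5, 37)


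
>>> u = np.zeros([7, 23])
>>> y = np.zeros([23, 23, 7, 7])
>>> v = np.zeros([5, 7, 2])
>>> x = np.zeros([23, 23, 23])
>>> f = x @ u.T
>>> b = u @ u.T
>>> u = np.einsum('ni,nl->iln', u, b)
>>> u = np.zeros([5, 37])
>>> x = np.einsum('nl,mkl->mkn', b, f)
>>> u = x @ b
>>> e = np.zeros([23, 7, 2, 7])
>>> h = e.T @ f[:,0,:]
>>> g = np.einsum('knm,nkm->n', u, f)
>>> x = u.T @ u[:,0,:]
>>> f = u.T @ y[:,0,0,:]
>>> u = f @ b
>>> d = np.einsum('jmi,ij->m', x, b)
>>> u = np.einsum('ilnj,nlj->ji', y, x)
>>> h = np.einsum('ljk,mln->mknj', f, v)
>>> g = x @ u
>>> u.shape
(7, 23)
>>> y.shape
(23, 23, 7, 7)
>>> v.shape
(5, 7, 2)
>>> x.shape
(7, 23, 7)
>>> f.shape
(7, 23, 7)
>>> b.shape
(7, 7)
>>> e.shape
(23, 7, 2, 7)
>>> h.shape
(5, 7, 2, 23)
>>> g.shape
(7, 23, 23)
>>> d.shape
(23,)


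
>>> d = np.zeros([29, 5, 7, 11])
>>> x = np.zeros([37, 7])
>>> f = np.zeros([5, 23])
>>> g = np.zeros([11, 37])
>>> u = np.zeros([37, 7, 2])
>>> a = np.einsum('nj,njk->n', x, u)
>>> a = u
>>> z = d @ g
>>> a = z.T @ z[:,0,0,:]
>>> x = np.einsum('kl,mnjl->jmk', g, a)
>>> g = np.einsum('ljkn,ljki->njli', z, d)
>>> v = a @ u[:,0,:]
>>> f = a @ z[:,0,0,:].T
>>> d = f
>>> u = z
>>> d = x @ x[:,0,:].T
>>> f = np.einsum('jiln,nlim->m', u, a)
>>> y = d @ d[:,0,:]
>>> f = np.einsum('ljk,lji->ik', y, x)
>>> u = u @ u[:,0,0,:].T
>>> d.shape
(5, 37, 5)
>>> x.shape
(5, 37, 11)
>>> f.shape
(11, 5)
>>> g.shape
(37, 5, 29, 11)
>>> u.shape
(29, 5, 7, 29)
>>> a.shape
(37, 7, 5, 37)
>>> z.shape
(29, 5, 7, 37)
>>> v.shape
(37, 7, 5, 2)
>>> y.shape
(5, 37, 5)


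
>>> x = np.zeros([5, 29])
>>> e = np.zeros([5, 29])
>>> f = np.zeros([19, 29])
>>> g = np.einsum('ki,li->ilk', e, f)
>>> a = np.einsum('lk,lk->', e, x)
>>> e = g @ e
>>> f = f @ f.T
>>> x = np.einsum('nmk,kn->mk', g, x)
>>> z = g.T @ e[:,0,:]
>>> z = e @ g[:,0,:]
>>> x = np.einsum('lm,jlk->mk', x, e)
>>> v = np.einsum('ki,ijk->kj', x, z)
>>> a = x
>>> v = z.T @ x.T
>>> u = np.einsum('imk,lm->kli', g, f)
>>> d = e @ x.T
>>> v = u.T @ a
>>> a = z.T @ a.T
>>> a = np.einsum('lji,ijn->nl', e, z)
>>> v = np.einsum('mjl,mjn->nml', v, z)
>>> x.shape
(5, 29)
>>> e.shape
(29, 19, 29)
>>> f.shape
(19, 19)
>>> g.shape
(29, 19, 5)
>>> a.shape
(5, 29)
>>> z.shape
(29, 19, 5)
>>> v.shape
(5, 29, 29)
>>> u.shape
(5, 19, 29)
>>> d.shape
(29, 19, 5)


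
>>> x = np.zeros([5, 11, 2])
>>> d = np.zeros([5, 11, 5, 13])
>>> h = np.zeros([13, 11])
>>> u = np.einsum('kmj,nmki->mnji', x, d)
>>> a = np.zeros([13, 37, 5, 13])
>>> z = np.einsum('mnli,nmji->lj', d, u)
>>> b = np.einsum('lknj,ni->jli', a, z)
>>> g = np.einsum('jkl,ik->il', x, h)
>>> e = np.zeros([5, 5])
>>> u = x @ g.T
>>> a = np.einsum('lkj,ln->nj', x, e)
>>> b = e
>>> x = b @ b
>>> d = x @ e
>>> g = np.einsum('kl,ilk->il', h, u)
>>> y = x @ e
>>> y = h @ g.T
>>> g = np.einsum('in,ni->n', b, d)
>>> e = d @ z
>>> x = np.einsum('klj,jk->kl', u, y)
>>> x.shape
(5, 11)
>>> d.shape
(5, 5)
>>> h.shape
(13, 11)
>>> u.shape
(5, 11, 13)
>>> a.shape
(5, 2)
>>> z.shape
(5, 2)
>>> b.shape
(5, 5)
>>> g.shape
(5,)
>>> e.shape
(5, 2)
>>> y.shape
(13, 5)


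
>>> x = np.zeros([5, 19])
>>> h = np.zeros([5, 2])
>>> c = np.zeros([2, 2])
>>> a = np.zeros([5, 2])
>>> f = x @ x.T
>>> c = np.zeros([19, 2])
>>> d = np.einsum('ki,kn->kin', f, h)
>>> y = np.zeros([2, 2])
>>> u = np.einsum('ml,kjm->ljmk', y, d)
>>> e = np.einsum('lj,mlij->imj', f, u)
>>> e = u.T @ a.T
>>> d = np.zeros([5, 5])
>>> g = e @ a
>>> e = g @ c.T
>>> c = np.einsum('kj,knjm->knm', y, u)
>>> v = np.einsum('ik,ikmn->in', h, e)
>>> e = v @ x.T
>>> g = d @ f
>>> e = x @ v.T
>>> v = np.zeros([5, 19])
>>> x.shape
(5, 19)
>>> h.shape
(5, 2)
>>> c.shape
(2, 5, 5)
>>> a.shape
(5, 2)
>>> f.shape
(5, 5)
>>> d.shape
(5, 5)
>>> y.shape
(2, 2)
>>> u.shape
(2, 5, 2, 5)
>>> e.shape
(5, 5)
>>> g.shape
(5, 5)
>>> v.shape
(5, 19)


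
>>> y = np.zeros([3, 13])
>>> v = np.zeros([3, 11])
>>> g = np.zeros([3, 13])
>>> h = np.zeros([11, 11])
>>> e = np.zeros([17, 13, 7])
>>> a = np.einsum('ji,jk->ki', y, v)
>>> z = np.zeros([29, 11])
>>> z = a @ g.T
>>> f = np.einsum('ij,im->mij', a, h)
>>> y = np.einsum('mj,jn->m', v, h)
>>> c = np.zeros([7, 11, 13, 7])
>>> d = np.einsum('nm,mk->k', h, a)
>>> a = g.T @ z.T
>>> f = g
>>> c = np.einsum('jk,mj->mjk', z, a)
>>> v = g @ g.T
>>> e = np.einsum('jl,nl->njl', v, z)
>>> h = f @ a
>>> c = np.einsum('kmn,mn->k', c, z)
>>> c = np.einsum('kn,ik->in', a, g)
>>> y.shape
(3,)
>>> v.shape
(3, 3)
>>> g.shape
(3, 13)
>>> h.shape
(3, 11)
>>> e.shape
(11, 3, 3)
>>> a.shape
(13, 11)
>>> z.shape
(11, 3)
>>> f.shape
(3, 13)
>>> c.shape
(3, 11)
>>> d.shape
(13,)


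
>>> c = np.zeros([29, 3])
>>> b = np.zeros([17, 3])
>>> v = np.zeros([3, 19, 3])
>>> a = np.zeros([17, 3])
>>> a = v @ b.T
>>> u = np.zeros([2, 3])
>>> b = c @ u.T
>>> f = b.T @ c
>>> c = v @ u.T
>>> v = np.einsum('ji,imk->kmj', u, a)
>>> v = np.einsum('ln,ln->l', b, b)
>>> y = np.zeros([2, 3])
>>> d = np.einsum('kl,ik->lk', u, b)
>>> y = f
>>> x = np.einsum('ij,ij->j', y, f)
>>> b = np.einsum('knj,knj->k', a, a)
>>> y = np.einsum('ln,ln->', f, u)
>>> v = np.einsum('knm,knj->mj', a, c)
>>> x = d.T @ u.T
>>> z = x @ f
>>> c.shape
(3, 19, 2)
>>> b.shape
(3,)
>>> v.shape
(17, 2)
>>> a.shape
(3, 19, 17)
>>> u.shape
(2, 3)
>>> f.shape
(2, 3)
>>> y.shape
()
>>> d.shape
(3, 2)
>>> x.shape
(2, 2)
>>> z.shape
(2, 3)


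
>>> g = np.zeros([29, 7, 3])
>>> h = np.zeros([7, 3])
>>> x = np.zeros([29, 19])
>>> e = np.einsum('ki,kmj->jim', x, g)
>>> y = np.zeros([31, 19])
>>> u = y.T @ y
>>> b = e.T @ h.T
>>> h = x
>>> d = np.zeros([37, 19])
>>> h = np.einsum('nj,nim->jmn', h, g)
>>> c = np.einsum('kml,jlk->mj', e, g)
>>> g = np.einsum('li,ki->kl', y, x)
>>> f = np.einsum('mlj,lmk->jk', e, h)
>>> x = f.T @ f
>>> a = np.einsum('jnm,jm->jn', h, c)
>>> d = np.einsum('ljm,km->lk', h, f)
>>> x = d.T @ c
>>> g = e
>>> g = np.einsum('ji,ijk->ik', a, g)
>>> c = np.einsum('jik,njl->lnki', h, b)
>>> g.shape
(3, 7)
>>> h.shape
(19, 3, 29)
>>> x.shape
(7, 29)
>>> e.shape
(3, 19, 7)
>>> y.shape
(31, 19)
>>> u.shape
(19, 19)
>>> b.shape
(7, 19, 7)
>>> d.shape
(19, 7)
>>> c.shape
(7, 7, 29, 3)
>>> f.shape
(7, 29)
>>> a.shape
(19, 3)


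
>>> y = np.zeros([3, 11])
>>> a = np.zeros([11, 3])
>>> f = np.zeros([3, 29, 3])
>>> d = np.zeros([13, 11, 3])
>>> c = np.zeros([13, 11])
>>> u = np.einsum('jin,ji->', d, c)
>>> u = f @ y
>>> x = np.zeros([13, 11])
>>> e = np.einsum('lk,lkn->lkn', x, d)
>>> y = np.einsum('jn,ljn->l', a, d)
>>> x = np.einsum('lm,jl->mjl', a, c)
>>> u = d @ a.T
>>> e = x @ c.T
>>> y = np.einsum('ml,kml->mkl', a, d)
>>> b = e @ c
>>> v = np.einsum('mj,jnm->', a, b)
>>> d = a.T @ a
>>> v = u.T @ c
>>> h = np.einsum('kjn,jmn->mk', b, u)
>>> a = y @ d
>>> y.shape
(11, 13, 3)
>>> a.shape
(11, 13, 3)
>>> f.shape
(3, 29, 3)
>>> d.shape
(3, 3)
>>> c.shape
(13, 11)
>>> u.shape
(13, 11, 11)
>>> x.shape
(3, 13, 11)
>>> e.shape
(3, 13, 13)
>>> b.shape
(3, 13, 11)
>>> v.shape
(11, 11, 11)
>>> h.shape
(11, 3)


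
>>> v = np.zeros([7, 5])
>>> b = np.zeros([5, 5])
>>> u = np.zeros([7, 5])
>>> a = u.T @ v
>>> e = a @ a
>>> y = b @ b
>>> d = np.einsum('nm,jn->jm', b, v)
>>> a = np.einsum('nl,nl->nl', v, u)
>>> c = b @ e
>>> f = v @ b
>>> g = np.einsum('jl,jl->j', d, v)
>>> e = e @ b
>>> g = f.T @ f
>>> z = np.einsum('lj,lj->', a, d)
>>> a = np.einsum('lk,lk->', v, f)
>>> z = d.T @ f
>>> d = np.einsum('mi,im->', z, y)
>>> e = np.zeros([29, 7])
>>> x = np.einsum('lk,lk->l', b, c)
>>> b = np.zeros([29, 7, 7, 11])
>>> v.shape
(7, 5)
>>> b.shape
(29, 7, 7, 11)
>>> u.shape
(7, 5)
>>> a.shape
()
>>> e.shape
(29, 7)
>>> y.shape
(5, 5)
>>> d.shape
()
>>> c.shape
(5, 5)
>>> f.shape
(7, 5)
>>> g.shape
(5, 5)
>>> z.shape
(5, 5)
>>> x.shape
(5,)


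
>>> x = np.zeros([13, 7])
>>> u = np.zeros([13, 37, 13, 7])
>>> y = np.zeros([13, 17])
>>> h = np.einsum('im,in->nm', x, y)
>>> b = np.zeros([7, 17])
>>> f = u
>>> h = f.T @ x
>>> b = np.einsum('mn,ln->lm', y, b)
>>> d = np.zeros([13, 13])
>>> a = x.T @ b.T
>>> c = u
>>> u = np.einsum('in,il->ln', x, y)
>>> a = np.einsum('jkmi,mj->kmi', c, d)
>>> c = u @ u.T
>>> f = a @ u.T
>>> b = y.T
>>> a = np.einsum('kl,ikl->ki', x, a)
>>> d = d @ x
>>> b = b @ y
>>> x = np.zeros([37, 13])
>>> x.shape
(37, 13)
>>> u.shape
(17, 7)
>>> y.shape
(13, 17)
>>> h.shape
(7, 13, 37, 7)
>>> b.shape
(17, 17)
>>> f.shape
(37, 13, 17)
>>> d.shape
(13, 7)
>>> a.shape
(13, 37)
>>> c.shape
(17, 17)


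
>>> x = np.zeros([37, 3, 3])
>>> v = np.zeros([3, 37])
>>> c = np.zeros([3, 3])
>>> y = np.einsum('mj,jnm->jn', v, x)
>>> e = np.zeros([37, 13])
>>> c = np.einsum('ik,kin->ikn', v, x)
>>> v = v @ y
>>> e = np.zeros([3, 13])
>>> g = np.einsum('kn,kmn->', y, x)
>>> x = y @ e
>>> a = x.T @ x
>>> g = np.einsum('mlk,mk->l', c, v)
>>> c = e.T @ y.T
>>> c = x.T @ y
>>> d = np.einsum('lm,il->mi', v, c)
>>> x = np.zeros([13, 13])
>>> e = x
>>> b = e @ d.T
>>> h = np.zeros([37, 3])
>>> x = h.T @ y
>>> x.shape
(3, 3)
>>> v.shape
(3, 3)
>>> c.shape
(13, 3)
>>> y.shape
(37, 3)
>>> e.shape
(13, 13)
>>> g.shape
(37,)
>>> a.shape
(13, 13)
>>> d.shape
(3, 13)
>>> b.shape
(13, 3)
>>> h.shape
(37, 3)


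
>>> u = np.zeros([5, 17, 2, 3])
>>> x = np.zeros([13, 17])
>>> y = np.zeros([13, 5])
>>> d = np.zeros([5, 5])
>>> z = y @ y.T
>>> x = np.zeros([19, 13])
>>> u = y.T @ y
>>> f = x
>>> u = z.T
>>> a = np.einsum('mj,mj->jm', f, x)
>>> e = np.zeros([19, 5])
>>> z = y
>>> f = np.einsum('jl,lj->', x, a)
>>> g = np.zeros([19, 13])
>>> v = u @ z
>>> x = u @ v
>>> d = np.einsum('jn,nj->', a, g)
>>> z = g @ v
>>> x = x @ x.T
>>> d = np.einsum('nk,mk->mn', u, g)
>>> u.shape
(13, 13)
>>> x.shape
(13, 13)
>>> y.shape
(13, 5)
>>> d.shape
(19, 13)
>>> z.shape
(19, 5)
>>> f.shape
()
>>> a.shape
(13, 19)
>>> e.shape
(19, 5)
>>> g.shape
(19, 13)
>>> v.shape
(13, 5)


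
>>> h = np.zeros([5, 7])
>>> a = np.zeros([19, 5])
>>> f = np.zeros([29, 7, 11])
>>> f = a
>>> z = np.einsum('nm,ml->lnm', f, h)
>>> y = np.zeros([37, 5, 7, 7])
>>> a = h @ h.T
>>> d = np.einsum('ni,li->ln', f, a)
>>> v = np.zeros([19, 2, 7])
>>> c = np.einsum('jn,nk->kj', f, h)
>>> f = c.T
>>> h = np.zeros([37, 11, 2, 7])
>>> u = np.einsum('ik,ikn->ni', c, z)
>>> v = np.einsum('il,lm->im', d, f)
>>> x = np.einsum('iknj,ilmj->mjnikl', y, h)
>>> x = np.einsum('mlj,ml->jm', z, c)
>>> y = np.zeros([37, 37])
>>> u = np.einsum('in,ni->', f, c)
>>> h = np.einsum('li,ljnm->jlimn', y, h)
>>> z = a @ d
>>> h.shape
(11, 37, 37, 7, 2)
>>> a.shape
(5, 5)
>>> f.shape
(19, 7)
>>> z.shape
(5, 19)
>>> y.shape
(37, 37)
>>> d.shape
(5, 19)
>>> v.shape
(5, 7)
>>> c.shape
(7, 19)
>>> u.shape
()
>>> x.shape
(5, 7)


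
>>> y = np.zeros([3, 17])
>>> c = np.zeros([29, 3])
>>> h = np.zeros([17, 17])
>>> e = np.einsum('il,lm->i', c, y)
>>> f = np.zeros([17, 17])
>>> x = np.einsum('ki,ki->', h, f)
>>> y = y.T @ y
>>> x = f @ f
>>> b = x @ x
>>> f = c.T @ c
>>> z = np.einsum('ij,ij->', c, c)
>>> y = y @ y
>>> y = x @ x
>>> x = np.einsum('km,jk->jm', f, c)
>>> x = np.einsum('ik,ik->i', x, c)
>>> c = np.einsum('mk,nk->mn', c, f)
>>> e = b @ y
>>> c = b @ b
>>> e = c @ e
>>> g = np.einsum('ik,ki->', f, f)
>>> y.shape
(17, 17)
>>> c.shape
(17, 17)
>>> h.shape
(17, 17)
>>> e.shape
(17, 17)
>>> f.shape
(3, 3)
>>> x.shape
(29,)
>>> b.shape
(17, 17)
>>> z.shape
()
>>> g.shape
()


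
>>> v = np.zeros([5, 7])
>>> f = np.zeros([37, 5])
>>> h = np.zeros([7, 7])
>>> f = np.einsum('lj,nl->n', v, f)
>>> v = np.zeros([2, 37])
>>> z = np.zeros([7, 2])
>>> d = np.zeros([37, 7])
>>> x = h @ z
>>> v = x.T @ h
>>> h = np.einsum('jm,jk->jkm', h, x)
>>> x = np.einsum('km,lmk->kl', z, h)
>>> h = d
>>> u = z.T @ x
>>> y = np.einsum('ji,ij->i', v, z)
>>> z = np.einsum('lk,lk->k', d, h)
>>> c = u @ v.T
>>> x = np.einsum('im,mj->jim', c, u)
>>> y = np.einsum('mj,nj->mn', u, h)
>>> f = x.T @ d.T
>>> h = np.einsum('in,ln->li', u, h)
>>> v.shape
(2, 7)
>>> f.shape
(2, 2, 37)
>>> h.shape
(37, 2)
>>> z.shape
(7,)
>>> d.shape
(37, 7)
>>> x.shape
(7, 2, 2)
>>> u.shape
(2, 7)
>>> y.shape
(2, 37)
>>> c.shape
(2, 2)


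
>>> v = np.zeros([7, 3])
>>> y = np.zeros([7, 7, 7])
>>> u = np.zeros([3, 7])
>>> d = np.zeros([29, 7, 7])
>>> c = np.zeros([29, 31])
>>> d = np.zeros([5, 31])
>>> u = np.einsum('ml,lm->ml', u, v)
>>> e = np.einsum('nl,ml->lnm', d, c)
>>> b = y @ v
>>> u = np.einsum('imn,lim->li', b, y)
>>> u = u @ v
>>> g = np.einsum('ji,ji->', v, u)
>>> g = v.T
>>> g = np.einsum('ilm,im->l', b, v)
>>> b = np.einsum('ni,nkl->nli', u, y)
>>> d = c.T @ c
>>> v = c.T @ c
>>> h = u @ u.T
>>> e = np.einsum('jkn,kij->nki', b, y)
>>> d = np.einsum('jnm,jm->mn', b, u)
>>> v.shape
(31, 31)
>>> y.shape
(7, 7, 7)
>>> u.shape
(7, 3)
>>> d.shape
(3, 7)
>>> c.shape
(29, 31)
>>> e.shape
(3, 7, 7)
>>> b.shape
(7, 7, 3)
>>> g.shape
(7,)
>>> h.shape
(7, 7)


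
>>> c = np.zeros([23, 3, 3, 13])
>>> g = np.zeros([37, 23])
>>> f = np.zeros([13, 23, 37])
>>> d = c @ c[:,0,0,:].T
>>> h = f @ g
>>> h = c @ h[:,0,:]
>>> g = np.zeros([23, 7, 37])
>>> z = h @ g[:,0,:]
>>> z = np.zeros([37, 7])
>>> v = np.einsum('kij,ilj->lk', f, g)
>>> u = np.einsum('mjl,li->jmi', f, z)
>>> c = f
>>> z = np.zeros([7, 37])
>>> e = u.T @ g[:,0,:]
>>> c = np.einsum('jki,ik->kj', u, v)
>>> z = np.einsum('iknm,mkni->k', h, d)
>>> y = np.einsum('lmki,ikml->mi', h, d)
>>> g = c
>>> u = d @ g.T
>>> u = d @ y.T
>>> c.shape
(13, 23)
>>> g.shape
(13, 23)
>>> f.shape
(13, 23, 37)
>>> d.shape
(23, 3, 3, 23)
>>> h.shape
(23, 3, 3, 23)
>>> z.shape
(3,)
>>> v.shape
(7, 13)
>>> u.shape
(23, 3, 3, 3)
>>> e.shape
(7, 13, 37)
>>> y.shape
(3, 23)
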